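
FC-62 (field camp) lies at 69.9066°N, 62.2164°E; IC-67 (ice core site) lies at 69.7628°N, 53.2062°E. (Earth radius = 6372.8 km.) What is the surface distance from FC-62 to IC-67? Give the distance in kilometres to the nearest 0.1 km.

345.5 km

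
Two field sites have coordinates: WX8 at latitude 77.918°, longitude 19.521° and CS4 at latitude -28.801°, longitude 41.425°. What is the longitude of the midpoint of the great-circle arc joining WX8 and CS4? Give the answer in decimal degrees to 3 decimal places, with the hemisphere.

Bx = cos φ₂ cos Δλ = 0.813038,  By = cos φ₂ sin Δλ = 0.326905
φₘ = atan2(sin φ₁ + sin φ₂, √((cos φ₁ + Bx)² + By²)) = 24.80553°
λₘ = λ₁ + atan2(By, cos φ₁ + Bx) = 37.25313°

37.253°E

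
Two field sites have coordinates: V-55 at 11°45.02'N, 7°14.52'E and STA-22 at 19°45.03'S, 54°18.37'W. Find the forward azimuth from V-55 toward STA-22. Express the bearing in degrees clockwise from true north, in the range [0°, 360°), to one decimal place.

243.0°

V-55: φ = +11.75033°, λ = +7.24200°
STA-22: φ = -19.75050°, λ = -54.30617°
Δλ = -61.5482°
y = sin Δλ · cos φ₂ = -0.827496
x = cos φ₁ sin φ₂ − sin φ₁ cos φ₂ cos Δλ = -0.422158
θ = atan2(y, x) = -117.0290° → 242.9710° (mod 360°)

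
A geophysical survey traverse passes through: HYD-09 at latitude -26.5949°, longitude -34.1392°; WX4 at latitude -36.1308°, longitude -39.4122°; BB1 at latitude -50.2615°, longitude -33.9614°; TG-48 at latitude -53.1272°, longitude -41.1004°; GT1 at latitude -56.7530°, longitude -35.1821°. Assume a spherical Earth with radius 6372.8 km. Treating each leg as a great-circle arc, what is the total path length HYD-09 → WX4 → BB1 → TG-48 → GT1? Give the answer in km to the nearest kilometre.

3942 km

HYD-09→WX4: c = 0.183967 rad, d = 1172.39 km
WX4→BB1: c = 0.256016 rad, d = 1631.54 km
BB1→TG-48: c = 0.091949 rad, d = 585.97 km
TG-48→GT1: c = 0.086688 rad, d = 552.45 km
Total = 1172.39 + 1631.54 + 585.97 + 552.45 = 3942.35 km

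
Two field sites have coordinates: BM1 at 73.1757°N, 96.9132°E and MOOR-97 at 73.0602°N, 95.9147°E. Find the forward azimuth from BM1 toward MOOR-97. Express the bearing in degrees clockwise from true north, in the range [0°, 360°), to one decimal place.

248.8°

Δλ = -0.9985°
y = sin Δλ · cos φ₂ = -0.005077
x = cos φ₁ sin φ₂ − sin φ₁ cos φ₂ cos Δλ = -0.001974
θ = atan2(y, x) = -111.2402° → 248.7598° (mod 360°)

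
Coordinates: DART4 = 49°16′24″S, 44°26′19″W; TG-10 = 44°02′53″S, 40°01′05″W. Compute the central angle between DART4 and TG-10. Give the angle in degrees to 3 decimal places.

6.040°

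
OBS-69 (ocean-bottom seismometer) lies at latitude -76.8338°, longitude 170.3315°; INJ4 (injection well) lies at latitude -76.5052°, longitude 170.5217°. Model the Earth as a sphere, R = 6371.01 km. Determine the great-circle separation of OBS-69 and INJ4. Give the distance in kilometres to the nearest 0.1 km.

Δφ = 0.3286°,  Δλ = 0.1902°
a = sin²(Δφ/2) + cos φ₁ cos φ₂ sin²(Δλ/2) = 0.000008
c = 2·arcsin(√a) = 0.005786 rad = 0.3315°
d = R·c = 6371.01 × 0.005786 = 36.9 km

36.9 km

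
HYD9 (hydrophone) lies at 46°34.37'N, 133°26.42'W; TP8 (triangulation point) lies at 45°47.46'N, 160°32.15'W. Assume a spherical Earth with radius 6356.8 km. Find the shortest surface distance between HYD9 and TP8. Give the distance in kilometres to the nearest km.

HYD9: φ = +46.57283°, λ = -133.44033°
TP8: φ = +45.79100°, λ = -160.53583°
Δφ = -0.7818°,  Δλ = -27.0955°
a = sin²(Δφ/2) + cos φ₁ cos φ₂ sin²(Δλ/2) = 0.026350
c = 2·arcsin(√a) = 0.326098 rad = 18.6840°
d = R·c = 6356.8 × 0.326098 = 2072.9 km

2073 km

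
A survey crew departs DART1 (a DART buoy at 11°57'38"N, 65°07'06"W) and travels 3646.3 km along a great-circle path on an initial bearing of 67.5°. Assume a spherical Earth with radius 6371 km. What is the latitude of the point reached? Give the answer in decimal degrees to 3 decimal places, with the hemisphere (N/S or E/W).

DART1: φ = +11.96056°, λ = -65.11833°
δ = d/R = 3646.3/6371 = 0.572328 rad
φ₂ = arcsin(sin φ₁ cos δ + cos φ₁ sin δ cos θ)
   = arcsin(0.20724·0.84064 + 0.97829·0.54159·0.38268) = 22.14621°
λ₂ = λ₁ + atan2(sin θ sin δ cos φ₁, cos δ − sin φ₁ sin φ₂) = -32.41979°

22.146°N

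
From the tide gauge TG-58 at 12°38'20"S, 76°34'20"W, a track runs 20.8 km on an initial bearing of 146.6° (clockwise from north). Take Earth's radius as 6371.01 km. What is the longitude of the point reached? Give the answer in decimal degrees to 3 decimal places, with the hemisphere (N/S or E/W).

TG-58: φ = -12.63889°, λ = -76.57222°
δ = d/R = 20.8/6371.01 = 0.003265 rad
φ₂ = arcsin(sin φ₁ cos δ + cos φ₁ sin δ cos θ)
   = arcsin(-0.21881·0.99999 + 0.97577·0.00326·-0.83485) = -12.79503°
λ₂ = λ₁ + atan2(sin θ sin δ cos φ₁, cos δ − sin φ₁ sin φ₂) = -76.46663°

76.467°W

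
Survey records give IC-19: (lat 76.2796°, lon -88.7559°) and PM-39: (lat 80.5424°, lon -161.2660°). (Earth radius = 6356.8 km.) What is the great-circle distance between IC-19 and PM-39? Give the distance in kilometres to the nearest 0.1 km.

1561.7 km

Δφ = 4.2628°,  Δλ = -72.5101°
a = sin²(Δφ/2) + cos φ₁ cos φ₂ sin²(Δλ/2) = 0.015013
c = 2·arcsin(√a) = 0.245676 rad = 14.0762°
d = R·c = 6356.8 × 0.245676 = 1561.7 km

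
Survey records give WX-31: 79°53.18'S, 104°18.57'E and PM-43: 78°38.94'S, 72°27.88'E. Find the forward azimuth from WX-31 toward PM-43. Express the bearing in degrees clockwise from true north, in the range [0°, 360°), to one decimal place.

265.8°

WX-31: φ = -79.88633°, λ = +104.30950°
PM-43: φ = -78.64900°, λ = +72.46467°
Δλ = -31.8448°
y = sin Δλ · cos φ₂ = -0.103846
x = cos φ₁ sin φ₂ − sin φ₁ cos φ₂ cos Δλ = -0.007571
θ = atan2(y, x) = -94.1698° → 265.8302° (mod 360°)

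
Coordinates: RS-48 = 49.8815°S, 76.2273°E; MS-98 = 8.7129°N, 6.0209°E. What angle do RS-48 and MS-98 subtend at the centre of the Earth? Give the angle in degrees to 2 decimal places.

Δφ = 58.5944°,  Δλ = -70.2064°
a = sin²(Δφ/2) + cos φ₁ cos φ₂ sin²(Δλ/2) = 0.450077
c = 2·arcsin(√a) = 1.470784 rad = 84.2697°

84.27°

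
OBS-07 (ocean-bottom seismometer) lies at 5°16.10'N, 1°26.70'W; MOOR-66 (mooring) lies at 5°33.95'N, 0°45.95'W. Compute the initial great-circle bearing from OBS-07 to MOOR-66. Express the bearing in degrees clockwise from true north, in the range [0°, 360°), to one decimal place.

66.2°

OBS-07: φ = +5.26833°, λ = -1.44500°
MOOR-66: φ = +5.56583°, λ = -0.76583°
Δλ = 0.6792°
y = sin Δλ · cos φ₂ = 0.011798
x = cos φ₁ sin φ₂ − sin φ₁ cos φ₂ cos Δλ = 0.005199
θ = atan2(y, x) = 66.2186° → 66.2186° (mod 360°)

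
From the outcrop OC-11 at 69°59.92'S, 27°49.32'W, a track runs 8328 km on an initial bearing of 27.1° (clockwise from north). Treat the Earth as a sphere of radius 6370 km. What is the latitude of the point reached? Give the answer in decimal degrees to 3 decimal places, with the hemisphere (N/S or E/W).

OC-11: φ = -69.99867°, λ = -27.82200°
δ = d/R = 8328/6370 = 1.307378 rad
φ₂ = arcsin(sin φ₁ cos δ + cos φ₁ sin δ cos θ)
   = arcsin(-0.93968·0.26038 + 0.34204·0.96551·0.89021) = 2.82639°
λ₂ = λ₁ + atan2(sin θ sin δ cos φ₁, cos δ − sin φ₁ sin φ₂) = -1.69471°

2.826°N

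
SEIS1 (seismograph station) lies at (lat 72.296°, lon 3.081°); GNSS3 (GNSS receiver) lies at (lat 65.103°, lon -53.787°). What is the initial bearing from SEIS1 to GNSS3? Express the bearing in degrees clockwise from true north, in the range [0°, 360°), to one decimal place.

279.1°

Δλ = -56.8680°
y = sin Δλ · cos φ₂ = -0.352541
x = cos φ₁ sin φ₂ − sin φ₁ cos φ₂ cos Δλ = 0.056636
θ = atan2(y, x) = -80.8733° → 279.1267° (mod 360°)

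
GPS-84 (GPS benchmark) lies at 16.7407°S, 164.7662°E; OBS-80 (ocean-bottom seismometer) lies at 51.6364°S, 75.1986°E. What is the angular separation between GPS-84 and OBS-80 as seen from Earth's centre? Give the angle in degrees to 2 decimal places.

76.68°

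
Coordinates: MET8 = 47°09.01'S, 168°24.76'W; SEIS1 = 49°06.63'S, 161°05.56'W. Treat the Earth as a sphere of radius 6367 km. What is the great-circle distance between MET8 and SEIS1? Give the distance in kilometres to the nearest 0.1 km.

MET8: φ = -47.15017°, λ = -168.41267°
SEIS1: φ = -49.11050°, λ = -161.09267°
Δφ = -1.9603°,  Δλ = 7.3200°
a = sin²(Δφ/2) + cos φ₁ cos φ₂ sin²(Δλ/2) = 0.002107
c = 2·arcsin(√a) = 0.091831 rad = 5.2615°
d = R·c = 6367 × 0.091831 = 584.7 km

584.7 km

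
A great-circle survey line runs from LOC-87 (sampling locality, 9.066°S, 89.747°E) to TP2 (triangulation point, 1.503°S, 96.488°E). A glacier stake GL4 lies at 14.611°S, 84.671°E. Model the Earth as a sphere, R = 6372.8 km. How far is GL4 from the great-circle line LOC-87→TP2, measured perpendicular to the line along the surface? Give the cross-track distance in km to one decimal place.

8.5 km

δ₁₃ = central angle LOC-87→GL4 = 0.129914 rad  (haversine)
θ₁₃ = bearing LOC-87→GL4 = 221.367°,  θ₁₂ = bearing LOC-87→TP2 = 41.955°
dₓₜ = R·arcsin(sin δ₁₃ · sin(θ₁₃ − θ₁₂)) = 6372.8·arcsin(0.12955·sin(179.412°)) = 8.472 km
|dₓₜ| = 8.472 km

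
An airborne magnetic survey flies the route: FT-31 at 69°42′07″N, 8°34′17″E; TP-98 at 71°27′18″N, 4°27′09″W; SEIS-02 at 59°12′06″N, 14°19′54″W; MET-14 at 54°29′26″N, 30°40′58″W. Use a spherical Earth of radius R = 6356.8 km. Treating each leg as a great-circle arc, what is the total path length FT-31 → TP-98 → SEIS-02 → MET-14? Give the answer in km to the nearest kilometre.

3064 km

FT-31: φ = +69.70194°, λ = +8.57139°
TP-98: φ = +71.45500°, λ = -4.45250°
SEIS-02: φ = +59.20167°, λ = -14.33167°
MET-14: φ = +54.49056°, λ = -30.68278°
FT-31→TP-98: c = 0.081339 rad, d = 517.06 km
TP-98→SEIS-02: c = 0.224956 rad, d = 1430.00 km
SEIS-02→MET-14: c = 0.175765 rad, d = 1117.30 km
Total = 517.06 + 1430.00 + 1117.30 = 3064.36 km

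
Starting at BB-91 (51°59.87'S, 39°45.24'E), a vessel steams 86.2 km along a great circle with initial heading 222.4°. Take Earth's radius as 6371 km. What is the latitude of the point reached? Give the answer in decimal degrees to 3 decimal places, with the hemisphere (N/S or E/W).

52.567°S

BB-91: φ = -51.99783°, λ = +39.75400°
δ = d/R = 86.2/6371 = 0.013530 rad
φ₂ = arcsin(sin φ₁ cos δ + cos φ₁ sin δ cos θ)
   = arcsin(-0.78799·0.99991 + 0.61569·0.01353·-0.73846) = -52.56720°
λ₂ = λ₁ + atan2(sin θ sin δ cos φ₁, cos δ − sin φ₁ sin φ₂) = 38.89400°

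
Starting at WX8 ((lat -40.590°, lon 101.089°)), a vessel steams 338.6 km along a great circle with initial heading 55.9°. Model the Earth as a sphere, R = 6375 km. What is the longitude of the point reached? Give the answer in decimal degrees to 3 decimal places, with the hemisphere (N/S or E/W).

δ = d/R = 338.6/6375 = 0.053114 rad
φ₂ = arcsin(sin φ₁ cos δ + cos φ₁ sin δ cos θ)
   = arcsin(-0.65064·0.99859 + 0.75938·0.05309·0.56064) = -38.83811°
λ₂ = λ₁ + atan2(sin θ sin δ cos φ₁, cos δ − sin φ₁ sin φ₂) = 104.32437°

104.324°E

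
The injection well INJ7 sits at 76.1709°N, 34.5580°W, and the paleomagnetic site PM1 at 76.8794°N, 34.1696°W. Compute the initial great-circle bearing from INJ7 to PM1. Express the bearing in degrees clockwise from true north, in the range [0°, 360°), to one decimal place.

7.1°

Δλ = 0.3884°
y = sin Δλ · cos φ₂ = 0.001539
x = cos φ₁ sin φ₂ − sin φ₁ cos φ₂ cos Δλ = 0.012370
θ = atan2(y, x) = 7.0908° → 7.0908° (mod 360°)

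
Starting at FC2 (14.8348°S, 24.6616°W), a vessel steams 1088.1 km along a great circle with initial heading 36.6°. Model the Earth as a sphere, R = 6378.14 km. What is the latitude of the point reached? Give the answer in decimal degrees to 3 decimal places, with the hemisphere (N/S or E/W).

δ = d/R = 1088.1/6378.14 = 0.170598 rad
φ₂ = arcsin(sin φ₁ cos δ + cos φ₁ sin δ cos θ)
   = arcsin(-0.25603·0.98548 + 0.96667·0.16977·0.80282) = -6.92461°
λ₂ = λ₁ + atan2(sin θ sin δ cos φ₁, cos δ − sin φ₁ sin φ₂) = -18.80920°

6.925°S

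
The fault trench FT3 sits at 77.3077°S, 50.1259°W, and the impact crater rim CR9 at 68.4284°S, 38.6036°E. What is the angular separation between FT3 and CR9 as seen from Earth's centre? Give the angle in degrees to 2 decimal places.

24.63°

Δφ = 8.8793°,  Δλ = 88.7295°
a = sin²(Δφ/2) + cos φ₁ cos φ₂ sin²(Δλ/2) = 0.045487
c = 2·arcsin(√a) = 0.429856 rad = 24.6290°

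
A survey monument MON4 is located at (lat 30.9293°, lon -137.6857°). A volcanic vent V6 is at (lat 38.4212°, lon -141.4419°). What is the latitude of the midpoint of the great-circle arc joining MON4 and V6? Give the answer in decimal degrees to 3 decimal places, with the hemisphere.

Bx = cos φ₂ cos Δλ = 0.781781,  By = cos φ₂ sin Δλ = -0.051326
φₘ = atan2(sin φ₁ + sin φ₂, √((cos φ₁ + Bx)² + By²)) = 34.68963°
λₘ = λ₁ + atan2(By, cos φ₁ + Bx) = -139.47870°

34.690°N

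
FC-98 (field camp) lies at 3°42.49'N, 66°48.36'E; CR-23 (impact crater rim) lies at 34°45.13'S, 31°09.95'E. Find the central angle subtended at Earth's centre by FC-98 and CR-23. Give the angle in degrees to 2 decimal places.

50.99°

FC-98: φ = +3.70817°, λ = +66.80600°
CR-23: φ = -34.75217°, λ = +31.16583°
Δφ = -38.4603°,  Δλ = -35.6402°
a = sin²(Δφ/2) + cos φ₁ cos φ₂ sin²(Δλ/2) = 0.185268
c = 2·arcsin(√a) = 0.889932 rad = 50.9894°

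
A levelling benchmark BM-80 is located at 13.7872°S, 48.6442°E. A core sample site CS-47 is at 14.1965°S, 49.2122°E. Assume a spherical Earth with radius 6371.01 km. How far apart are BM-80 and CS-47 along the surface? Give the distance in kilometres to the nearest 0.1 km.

Δφ = -0.4093°,  Δλ = 0.5680°
a = sin²(Δφ/2) + cos φ₁ cos φ₂ sin²(Δλ/2) = 0.000036
c = 2·arcsin(√a) = 0.011982 rad = 0.6865°
d = R·c = 6371.01 × 0.011982 = 76.3 km

76.3 km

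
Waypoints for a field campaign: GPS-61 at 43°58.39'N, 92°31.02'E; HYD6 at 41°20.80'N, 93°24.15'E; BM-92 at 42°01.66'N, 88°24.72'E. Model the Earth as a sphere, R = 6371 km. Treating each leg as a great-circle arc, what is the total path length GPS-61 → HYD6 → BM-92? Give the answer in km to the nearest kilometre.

722 km

GPS-61: φ = +43.97317°, λ = +92.51700°
HYD6: φ = +41.34667°, λ = +93.40250°
BM-92: φ = +42.02767°, λ = +88.41200°
GPS-61→HYD6: c = 0.047228 rad, d = 300.89 km
HYD6→BM-92: c = 0.066112 rad, d = 421.20 km
Total = 300.89 + 421.20 = 722.09 km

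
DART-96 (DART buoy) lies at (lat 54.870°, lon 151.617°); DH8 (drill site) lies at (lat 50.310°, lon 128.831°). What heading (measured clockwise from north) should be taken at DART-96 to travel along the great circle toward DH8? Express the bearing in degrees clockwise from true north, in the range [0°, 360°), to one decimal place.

261.1°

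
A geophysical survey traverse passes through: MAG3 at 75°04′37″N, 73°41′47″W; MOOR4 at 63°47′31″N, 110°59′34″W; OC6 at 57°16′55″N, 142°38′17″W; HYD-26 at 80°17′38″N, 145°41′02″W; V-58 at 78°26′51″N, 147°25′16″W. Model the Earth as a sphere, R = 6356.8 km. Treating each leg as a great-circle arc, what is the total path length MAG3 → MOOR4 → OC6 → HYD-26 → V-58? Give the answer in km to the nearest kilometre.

6473 km

MAG3: φ = +75.07694°, λ = -73.69639°
MOOR4: φ = +63.79194°, λ = -110.99278°
OC6: φ = +57.28194°, λ = -142.63806°
HYD-26: φ = +80.29389°, λ = -145.68389°
V-58: φ = +78.44750°, λ = -147.42111°
MAG3→MOOR4: c = 0.292904 rad, d = 1861.93 km
MOOR4→OC6: c = 0.290643 rad, d = 1847.56 km
OC6→HYD-26: c = 0.401963 rad, d = 2555.20 km
HYD-26→V-58: c = 0.032704 rad, d = 207.89 km
Total = 1861.93 + 1847.56 + 2555.20 + 207.89 = 6472.58 km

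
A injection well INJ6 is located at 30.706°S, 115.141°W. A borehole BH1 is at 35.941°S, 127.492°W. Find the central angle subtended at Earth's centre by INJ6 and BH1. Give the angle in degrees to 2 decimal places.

Δφ = -5.2350°,  Δλ = -12.3510°
a = sin²(Δφ/2) + cos φ₁ cos φ₂ sin²(Δλ/2) = 0.010141
c = 2·arcsin(√a) = 0.201748 rad = 11.5593°

11.56°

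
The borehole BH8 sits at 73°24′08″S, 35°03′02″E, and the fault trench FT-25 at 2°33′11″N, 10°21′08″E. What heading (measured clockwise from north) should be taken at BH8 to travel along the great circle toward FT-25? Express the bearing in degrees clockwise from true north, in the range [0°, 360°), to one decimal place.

BH8: φ = -73.40222°, λ = +35.05056°
FT-25: φ = +2.55306°, λ = +10.35222°
Δλ = -24.6983°
y = sin Δλ · cos φ₂ = -0.417426
x = cos φ₁ sin φ₂ − sin φ₁ cos φ₂ cos Δλ = 0.882526
θ = atan2(y, x) = -25.3137° → 334.6863° (mod 360°)

334.7°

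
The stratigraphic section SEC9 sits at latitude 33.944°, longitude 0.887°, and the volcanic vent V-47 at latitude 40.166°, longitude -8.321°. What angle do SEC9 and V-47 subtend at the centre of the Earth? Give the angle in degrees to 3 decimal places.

9.619°

Δφ = 6.2220°,  Δλ = -9.2080°
a = sin²(Δφ/2) + cos φ₁ cos φ₂ sin²(Δλ/2) = 0.007030
c = 2·arcsin(√a) = 0.167886 rad = 9.6191°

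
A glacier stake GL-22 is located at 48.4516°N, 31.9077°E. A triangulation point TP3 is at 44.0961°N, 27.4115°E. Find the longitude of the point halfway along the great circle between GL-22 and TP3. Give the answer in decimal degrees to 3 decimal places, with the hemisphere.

Bx = cos φ₂ cos Δλ = 0.715964,  By = cos φ₂ sin Δλ = -0.056300
φₘ = atan2(sin φ₁ + sin φ₂, √((cos φ₁ + Bx)² + By²)) = 46.29585°
λₘ = λ₁ + atan2(By, cos φ₁ + Bx) = 29.57018°

29.570°E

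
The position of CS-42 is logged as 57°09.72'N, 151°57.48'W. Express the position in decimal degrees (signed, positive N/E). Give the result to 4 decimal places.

+57.1620°, -151.9580°

lat: 57.1620° N → +57.1620°
lon: 151.9580° W → -151.9580°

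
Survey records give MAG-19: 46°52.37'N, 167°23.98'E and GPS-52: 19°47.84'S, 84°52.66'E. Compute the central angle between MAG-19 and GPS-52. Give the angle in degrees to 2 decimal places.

MAG-19: φ = +46.87283°, λ = +167.39967°
GPS-52: φ = -19.79733°, λ = +84.87767°
Δφ = -66.6702°,  Δλ = -82.5220°
a = sin²(Δφ/2) + cos φ₁ cos φ₂ sin²(Δλ/2) = 0.581740
c = 2·arcsin(√a) = 1.735014 rad = 99.4090°

99.41°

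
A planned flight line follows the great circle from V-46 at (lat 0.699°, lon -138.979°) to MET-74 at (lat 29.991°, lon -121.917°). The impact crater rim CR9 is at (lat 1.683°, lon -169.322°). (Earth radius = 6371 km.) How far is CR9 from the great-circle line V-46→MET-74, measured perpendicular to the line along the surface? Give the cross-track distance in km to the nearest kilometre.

δ₁₃ = central angle V-46→CR9 = 0.529740 rad  (haversine)
θ₁₃ = bearing V-46→CR9 = 272.137°,  θ₁₂ = bearing V-46→MET-74 = 27.425°
dₓₜ = R·arcsin(sin δ₁₃ · sin(θ₁₃ − θ₁₂)) = 6371·arcsin(0.50531·sin(244.712°)) = -3022.991 km
|dₓₜ| = 3022.991 km

3023 km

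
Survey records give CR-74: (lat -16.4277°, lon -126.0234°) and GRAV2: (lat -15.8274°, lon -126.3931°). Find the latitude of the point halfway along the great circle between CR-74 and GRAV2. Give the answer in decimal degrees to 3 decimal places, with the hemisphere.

Bx = cos φ₂ cos Δλ = 0.962068,  By = cos φ₂ sin Δλ = -0.006208
φₘ = atan2(sin φ₁ + sin φ₂, √((cos φ₁ + Bx)² + By²)) = -16.12763°
λₘ = λ₁ + atan2(By, cos φ₁ + Bx) = -126.20853°

16.128°S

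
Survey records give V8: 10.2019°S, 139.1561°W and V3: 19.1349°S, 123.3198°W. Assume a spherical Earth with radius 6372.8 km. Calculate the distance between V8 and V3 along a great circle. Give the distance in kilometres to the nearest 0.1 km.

Δφ = -8.9330°,  Δλ = 15.8363°
a = sin²(Δφ/2) + cos φ₁ cos φ₂ sin²(Δλ/2) = 0.023710
c = 2·arcsin(√a) = 0.309192 rad = 17.7154°
d = R·c = 6372.8 × 0.309192 = 1970.4 km

1970.4 km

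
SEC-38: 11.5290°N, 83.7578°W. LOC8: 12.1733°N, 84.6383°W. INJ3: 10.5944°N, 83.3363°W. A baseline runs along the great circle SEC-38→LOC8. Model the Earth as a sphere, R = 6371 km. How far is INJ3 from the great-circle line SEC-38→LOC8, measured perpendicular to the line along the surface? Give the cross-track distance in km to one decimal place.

55.5 km

δ₁₃ = central angle SEC-38→INJ3 = 0.017838 rad  (haversine)
θ₁₃ = bearing SEC-38→INJ3 = 156.084°,  θ₁₂ = bearing SEC-38→LOC8 = 306.874°
dₓₜ = R·arcsin(sin δ₁₃ · sin(θ₁₃ − θ₁₂)) = 6371·arcsin(0.01784·sin(-150.790°)) = -55.459 km
|dₓₜ| = 55.459 km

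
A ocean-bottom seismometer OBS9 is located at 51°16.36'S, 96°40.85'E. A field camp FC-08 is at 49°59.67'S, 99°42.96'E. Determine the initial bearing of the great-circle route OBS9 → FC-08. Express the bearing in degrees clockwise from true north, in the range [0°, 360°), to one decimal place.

57.6°

OBS9: φ = -51.27267°, λ = +96.68083°
FC-08: φ = -49.99450°, λ = +99.71600°
Δλ = 3.0352°
y = sin Δλ · cos φ₂ = 0.034039
x = cos φ₁ sin φ₂ − sin φ₁ cos φ₂ cos Δλ = 0.021603
θ = atan2(y, x) = 57.5986° → 57.5986° (mod 360°)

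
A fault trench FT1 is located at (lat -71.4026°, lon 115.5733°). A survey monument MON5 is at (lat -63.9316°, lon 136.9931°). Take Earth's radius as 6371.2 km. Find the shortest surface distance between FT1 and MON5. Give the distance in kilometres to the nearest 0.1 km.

Δφ = 7.4710°,  Δλ = 21.4198°
a = sin²(Δφ/2) + cos φ₁ cos φ₂ sin²(Δλ/2) = 0.009085
c = 2·arcsin(√a) = 0.190916 rad = 10.9387°
d = R·c = 6371.2 × 0.190916 = 1216.4 km

1216.4 km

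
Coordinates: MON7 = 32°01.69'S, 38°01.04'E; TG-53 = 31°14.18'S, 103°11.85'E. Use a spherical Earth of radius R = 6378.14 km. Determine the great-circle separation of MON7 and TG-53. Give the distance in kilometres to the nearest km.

6078 km

MON7: φ = -32.02817°, λ = +38.01733°
TG-53: φ = -31.23633°, λ = +103.19750°
Δφ = 0.7918°,  Δλ = 65.1802°
a = sin²(Δφ/2) + cos φ₁ cos φ₂ sin²(Δλ/2) = 0.210350
c = 2·arcsin(√a) = 0.952927 rad = 54.5987°
d = R·c = 6378.14 × 0.952927 = 6077.9 km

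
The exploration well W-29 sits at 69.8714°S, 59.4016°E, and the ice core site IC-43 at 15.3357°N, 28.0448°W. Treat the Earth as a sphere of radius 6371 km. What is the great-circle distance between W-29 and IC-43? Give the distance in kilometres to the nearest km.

11509 km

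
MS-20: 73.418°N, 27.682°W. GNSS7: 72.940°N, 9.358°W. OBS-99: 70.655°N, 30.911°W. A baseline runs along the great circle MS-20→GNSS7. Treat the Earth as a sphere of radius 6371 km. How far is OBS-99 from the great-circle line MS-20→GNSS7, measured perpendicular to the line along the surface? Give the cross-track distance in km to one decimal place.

295.8 km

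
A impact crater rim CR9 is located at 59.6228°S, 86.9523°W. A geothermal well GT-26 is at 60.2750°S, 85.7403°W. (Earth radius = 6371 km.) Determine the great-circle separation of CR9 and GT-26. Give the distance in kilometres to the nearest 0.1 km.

99.1 km

Δφ = -0.6522°,  Δλ = 1.2120°
a = sin²(Δφ/2) + cos φ₁ cos φ₂ sin²(Δλ/2) = 0.000060
c = 2·arcsin(√a) = 0.015549 rad = 0.8909°
d = R·c = 6371 × 0.015549 = 99.1 km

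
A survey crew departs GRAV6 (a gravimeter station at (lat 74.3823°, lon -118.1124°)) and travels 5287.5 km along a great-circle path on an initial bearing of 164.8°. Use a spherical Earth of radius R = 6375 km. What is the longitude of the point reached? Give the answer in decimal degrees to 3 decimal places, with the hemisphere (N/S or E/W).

δ = d/R = 5287.5/6375 = 0.829412 rad
φ₂ = arcsin(sin φ₁ cos δ + cos φ₁ sin δ cos θ)
   = arcsin(0.96308·0.67531 + 0.26922·0.73753·-0.96502) = 27.30752°
λ₂ = λ₁ + atan2(sin θ sin δ cos φ₁, cos δ − sin φ₁ sin φ₂) = -105.54274°

105.543°W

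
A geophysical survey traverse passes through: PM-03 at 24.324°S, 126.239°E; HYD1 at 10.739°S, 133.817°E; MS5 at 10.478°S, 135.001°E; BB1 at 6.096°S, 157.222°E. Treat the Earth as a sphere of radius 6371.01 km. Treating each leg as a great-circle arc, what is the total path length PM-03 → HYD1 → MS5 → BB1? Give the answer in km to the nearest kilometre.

4335 km

PM-03→HYD1: c = 0.268374 rad, d = 1709.81 km
HYD1→MS5: c = 0.020816 rad, d = 132.62 km
MS5→BB1: c = 0.391179 rad, d = 2492.20 km
Total = 1709.81 + 132.62 + 2492.20 = 4334.63 km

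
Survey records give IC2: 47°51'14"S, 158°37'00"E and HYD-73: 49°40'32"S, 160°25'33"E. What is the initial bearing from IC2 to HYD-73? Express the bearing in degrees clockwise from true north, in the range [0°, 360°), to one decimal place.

IC2: φ = -47.85389°, λ = +158.61667°
HYD-73: φ = -49.67556°, λ = +160.42583°
Δλ = 1.8092°
y = sin Δλ · cos φ₂ = 0.020430
x = cos φ₁ sin φ₂ − sin φ₁ cos φ₂ cos Δλ = -0.032028
θ = atan2(y, x) = 147.4671° → 147.4671° (mod 360°)

147.5°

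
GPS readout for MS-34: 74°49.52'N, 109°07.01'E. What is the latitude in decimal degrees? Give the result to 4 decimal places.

74° + 49.52′/60 = 74 + 0.82533 = 74.8253°

74.8253°N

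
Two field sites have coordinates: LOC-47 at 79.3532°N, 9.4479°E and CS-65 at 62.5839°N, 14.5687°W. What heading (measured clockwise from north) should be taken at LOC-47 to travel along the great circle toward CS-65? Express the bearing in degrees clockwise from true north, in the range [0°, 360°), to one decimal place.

Δλ = -24.0166°
y = sin Δλ · cos φ₂ = -0.187403
x = cos φ₁ sin φ₂ − sin φ₁ cos φ₂ cos Δλ = -0.249343
θ = atan2(y, x) = -143.0719° → 216.9281° (mod 360°)

216.9°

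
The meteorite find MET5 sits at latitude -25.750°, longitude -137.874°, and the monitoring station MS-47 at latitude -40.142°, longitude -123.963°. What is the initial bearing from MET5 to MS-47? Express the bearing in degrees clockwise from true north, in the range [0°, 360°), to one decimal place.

144.6°

Δλ = 13.9110°
y = sin Δλ · cos φ₂ = 0.183785
x = cos φ₁ sin φ₂ − sin φ₁ cos φ₂ cos Δλ = -0.258295
θ = atan2(y, x) = 144.5671° → 144.5671° (mod 360°)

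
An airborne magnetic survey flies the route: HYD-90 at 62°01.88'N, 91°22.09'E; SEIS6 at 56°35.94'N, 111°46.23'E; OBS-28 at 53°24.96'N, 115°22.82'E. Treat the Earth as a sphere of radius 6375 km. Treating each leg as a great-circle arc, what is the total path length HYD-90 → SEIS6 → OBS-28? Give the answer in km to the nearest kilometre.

HYD-90: φ = +62.03133°, λ = +91.36817°
SEIS6: φ = +56.59900°, λ = +111.77050°
OBS-28: φ = +53.41600°, λ = +115.38033°
HYD-90→SEIS6: c = 0.203760 rad, d = 1298.97 km
SEIS6→OBS-28: c = 0.066249 rad, d = 422.34 km
Total = 1298.97 + 422.34 = 1721.31 km

1721 km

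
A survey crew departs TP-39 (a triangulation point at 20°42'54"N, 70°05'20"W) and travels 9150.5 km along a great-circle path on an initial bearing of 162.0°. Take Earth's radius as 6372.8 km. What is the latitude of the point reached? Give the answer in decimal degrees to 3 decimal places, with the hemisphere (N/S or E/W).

TP-39: φ = +20.71500°, λ = -70.08889°
δ = d/R = 9150.5/6372.8 = 1.435868 rad
φ₂ = arcsin(sin φ₁ cos δ + cos φ₁ sin δ cos θ)
   = arcsin(0.35372·0.13452 + 0.93535·0.99091·-0.95106) = -56.50196°
λ₂ = λ₁ + atan2(sin θ sin δ cos φ₁, cos δ − sin φ₁ sin φ₂) = -36.39076°

56.502°S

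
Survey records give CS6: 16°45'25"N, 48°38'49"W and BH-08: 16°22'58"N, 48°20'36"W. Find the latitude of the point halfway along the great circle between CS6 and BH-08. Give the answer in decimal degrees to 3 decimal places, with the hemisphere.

16.570°N

CS6: φ = +16.75694°, λ = -48.64694°
BH-08: φ = +16.38278°, λ = -48.34333°
Bx = cos φ₂ cos Δλ = 0.959385,  By = cos φ₂ sin Δλ = 0.005084
φₘ = atan2(sin φ₁ + sin φ₂, √((cos φ₁ + Bx)² + By²)) = 16.56992°
λₘ = λ₁ + atan2(By, cos φ₁ + Bx) = -48.49499°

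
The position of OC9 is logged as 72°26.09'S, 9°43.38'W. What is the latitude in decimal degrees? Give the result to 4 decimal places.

72.4348°S

72° + 26.09′/60 = 72 + 0.43483 = 72.4348°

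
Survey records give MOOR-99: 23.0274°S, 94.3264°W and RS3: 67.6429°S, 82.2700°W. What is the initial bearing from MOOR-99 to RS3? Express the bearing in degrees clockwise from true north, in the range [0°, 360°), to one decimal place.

173.6°

Δλ = 12.0564°
y = sin Δλ · cos φ₂ = 0.079451
x = cos φ₁ sin φ₂ − sin φ₁ cos φ₂ cos Δλ = -0.705628
θ = atan2(y, x) = 173.5757° → 173.5757° (mod 360°)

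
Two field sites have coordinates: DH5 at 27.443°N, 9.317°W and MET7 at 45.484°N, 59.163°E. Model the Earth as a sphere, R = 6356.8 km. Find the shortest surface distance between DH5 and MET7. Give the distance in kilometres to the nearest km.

Δφ = 18.0410°,  Δλ = 68.4800°
a = sin²(Δφ/2) + cos φ₁ cos φ₂ sin²(Δλ/2) = 0.221567
c = 2·arcsin(√a) = 0.980188 rad = 56.1606°
d = R·c = 6356.8 × 0.980188 = 6230.9 km

6231 km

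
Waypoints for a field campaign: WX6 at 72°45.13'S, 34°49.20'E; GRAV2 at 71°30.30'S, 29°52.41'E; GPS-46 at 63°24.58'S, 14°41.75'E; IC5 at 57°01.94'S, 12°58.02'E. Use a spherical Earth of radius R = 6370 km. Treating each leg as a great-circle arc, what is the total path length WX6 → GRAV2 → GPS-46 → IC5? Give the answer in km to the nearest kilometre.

2035 km

WX6: φ = -72.75217°, λ = +34.82000°
GRAV2: φ = -71.50500°, λ = +29.87350°
GPS-46: φ = -63.40967°, λ = +14.69583°
IC5: φ = -57.03233°, λ = +12.96700°
WX6→GRAV2: c = 0.034271 rad, d = 218.31 km
GRAV2→GPS-46: c = 0.172945 rad, d = 1101.66 km
GPS-46→IC5: c = 0.112299 rad, d = 715.35 km
Total = 218.31 + 1101.66 + 715.35 = 2035.31 km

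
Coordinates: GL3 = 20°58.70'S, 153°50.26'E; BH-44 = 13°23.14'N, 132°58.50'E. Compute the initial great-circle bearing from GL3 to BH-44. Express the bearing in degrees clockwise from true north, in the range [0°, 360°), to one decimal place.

GL3: φ = -20.97833°, λ = +153.83767°
BH-44: φ = +13.38567°, λ = +132.97500°
Δλ = -20.8627°
y = sin Δλ · cos φ₂ = -0.346455
x = cos φ₁ sin φ₂ − sin φ₁ cos φ₂ cos Δλ = 0.541613
θ = atan2(y, x) = -32.6059° → 327.3941° (mod 360°)

327.4°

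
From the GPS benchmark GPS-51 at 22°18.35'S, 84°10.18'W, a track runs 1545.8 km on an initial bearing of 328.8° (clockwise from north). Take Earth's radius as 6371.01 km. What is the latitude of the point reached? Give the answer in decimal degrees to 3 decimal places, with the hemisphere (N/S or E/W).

GPS-51: φ = -22.30583°, λ = -84.16967°
δ = d/R = 1545.8/6371.01 = 0.242630 rad
φ₂ = arcsin(sin φ₁ cos δ + cos φ₁ sin δ cos θ)
   = arcsin(-0.37955·0.97071 + 0.92517·0.24026·0.85536) = -10.27099°
λ₂ = λ₁ + atan2(sin θ sin δ cos φ₁, cos δ − sin φ₁ sin φ₂) = -91.43627°

10.271°S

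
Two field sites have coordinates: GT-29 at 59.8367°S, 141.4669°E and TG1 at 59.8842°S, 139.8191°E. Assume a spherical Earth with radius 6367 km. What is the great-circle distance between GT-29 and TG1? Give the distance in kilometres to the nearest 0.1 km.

92.1 km

Δφ = -0.0475°,  Δλ = -1.6478°
a = sin²(Δφ/2) + cos φ₁ cos φ₂ sin²(Δλ/2) = 0.000052
c = 2·arcsin(√a) = 0.014464 rad = 0.8287°
d = R·c = 6367 × 0.014464 = 92.1 km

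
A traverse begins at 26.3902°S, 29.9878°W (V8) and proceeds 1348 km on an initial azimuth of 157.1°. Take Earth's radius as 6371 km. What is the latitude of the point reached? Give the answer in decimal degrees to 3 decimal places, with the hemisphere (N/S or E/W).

δ = d/R = 1348/6371 = 0.211584 rad
φ₂ = arcsin(sin φ₁ cos δ + cos φ₁ sin δ cos θ)
   = arcsin(-0.44448·0.97770 + 0.89579·0.21001·-0.92119) = -37.43537°
λ₂ = λ₁ + atan2(sin θ sin δ cos φ₁, cos δ − sin φ₁ sin φ₂) = -24.08069°

37.435°S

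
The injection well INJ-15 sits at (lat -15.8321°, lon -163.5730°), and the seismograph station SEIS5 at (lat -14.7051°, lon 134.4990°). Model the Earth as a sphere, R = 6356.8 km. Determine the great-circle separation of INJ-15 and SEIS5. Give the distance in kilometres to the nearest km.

Δφ = 1.1270°,  Δλ = -61.9280°
a = sin²(Δφ/2) + cos φ₁ cos φ₂ sin²(Δλ/2) = 0.246423
c = 2·arcsin(√a) = 1.038917 rad = 59.5256°
d = R·c = 6356.8 × 1.038917 = 6604.2 km

6604 km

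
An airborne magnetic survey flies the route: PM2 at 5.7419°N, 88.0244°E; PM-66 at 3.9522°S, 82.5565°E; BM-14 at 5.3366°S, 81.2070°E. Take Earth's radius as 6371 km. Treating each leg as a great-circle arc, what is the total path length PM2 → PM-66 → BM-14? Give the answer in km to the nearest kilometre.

PM2→PM-66: c = 0.194191 rad, d = 1237.19 km
PM-66→BM-14: c = 0.033688 rad, d = 214.63 km
Total = 1237.19 + 214.63 = 1451.82 km

1452 km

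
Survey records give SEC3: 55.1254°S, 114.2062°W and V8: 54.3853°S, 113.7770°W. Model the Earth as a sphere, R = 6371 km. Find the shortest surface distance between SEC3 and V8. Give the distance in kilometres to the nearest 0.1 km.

Δφ = 0.7401°,  Δλ = 0.4292°
a = sin²(Δφ/2) + cos φ₁ cos φ₂ sin²(Δλ/2) = 0.000046
c = 2·arcsin(√a) = 0.013621 rad = 0.7804°
d = R·c = 6371 × 0.013621 = 86.8 km

86.8 km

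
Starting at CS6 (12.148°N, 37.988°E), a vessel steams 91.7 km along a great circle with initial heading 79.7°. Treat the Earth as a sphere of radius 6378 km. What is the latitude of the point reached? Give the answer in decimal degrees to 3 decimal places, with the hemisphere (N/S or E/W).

12.294°N

δ = d/R = 91.7/6378 = 0.014378 rad
φ₂ = arcsin(sin φ₁ cos δ + cos φ₁ sin δ cos θ)
   = arcsin(0.21044·0.99990 + 0.97761·0.01438·0.17880) = 12.29405°
λ₂ = λ₁ + atan2(sin θ sin δ cos φ₁, cos δ − sin φ₁ sin φ₂) = 38.81752°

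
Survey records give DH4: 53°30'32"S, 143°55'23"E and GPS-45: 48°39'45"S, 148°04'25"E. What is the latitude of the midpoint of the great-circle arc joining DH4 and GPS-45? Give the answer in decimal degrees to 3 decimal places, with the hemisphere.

51.104°S

DH4: φ = -53.50889°, λ = +143.92306°
GPS-45: φ = -48.66250°, λ = +148.07361°
Bx = cos φ₂ cos Δλ = 0.658761,  By = cos φ₂ sin Δλ = 0.047805
φₘ = atan2(sin φ₁ + sin φ₂, √((cos φ₁ + Bx)² + By²)) = -51.10402°
λₘ = λ₁ + atan2(By, cos φ₁ + Bx) = 146.10716°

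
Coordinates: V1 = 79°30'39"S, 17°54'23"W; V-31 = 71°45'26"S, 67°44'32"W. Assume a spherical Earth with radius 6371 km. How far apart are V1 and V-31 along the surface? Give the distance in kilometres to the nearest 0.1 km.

1548.0 km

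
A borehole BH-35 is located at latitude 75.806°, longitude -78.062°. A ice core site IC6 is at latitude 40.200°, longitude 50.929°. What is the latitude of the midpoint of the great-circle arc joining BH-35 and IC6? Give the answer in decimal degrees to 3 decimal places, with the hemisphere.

Bx = cos φ₂ cos Δλ = -0.480579,  By = cos φ₂ sin Δλ = 0.593656
φₘ = atan2(sin φ₁ + sin φ₂, √((cos φ₁ + Bx)² + By²)) = 68.42395°
λₘ = λ₁ + atan2(By, cos φ₁ + Bx) = 33.56537°

68.424°N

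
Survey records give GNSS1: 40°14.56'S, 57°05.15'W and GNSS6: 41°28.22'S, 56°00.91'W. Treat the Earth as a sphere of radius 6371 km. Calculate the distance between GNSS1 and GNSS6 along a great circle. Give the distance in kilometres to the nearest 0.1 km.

163.5 km

GNSS1: φ = -40.24267°, λ = -57.08583°
GNSS6: φ = -41.47033°, λ = -56.01517°
Δφ = -1.2277°,  Δλ = 1.0707°
a = sin²(Δφ/2) + cos φ₁ cos φ₂ sin²(Δλ/2) = 0.000165
c = 2·arcsin(√a) = 0.025668 rad = 1.4707°
d = R·c = 6371 × 0.025668 = 163.5 km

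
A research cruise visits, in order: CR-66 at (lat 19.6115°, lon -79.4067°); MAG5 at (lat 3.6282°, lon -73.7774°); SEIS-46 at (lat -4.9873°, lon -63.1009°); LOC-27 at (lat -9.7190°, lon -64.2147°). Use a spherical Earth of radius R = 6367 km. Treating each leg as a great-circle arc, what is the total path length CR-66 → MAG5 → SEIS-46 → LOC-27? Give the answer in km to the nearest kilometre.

3942 km

CR-66→MAG5: c = 0.294979 rad, d = 1878.13 km
MAG5→SEIS-46: c = 0.239297 rad, d = 1523.60 km
SEIS-46→LOC-27: c = 0.084803 rad, d = 539.94 km
Total = 1878.13 + 1523.60 + 539.94 = 3941.68 km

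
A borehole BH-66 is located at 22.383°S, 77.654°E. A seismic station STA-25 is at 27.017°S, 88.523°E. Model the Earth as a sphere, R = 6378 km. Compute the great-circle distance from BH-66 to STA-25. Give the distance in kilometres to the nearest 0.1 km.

1213.5 km

Δφ = -4.6340°,  Δλ = 10.8690°
a = sin²(Δφ/2) + cos φ₁ cos φ₂ sin²(Δλ/2) = 0.009023
c = 2·arcsin(√a) = 0.190267 rad = 10.9015°
d = R·c = 6378 × 0.190267 = 1213.5 km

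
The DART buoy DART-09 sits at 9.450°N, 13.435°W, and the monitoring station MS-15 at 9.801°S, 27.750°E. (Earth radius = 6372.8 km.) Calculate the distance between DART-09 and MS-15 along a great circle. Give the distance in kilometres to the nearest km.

Δφ = -19.2510°,  Δλ = 41.1850°
a = sin²(Δφ/2) + cos φ₁ cos φ₂ sin²(Δλ/2) = 0.148205
c = 2·arcsin(√a) = 0.790359 rad = 45.2842°
d = R·c = 6372.8 × 0.790359 = 5036.8 km

5037 km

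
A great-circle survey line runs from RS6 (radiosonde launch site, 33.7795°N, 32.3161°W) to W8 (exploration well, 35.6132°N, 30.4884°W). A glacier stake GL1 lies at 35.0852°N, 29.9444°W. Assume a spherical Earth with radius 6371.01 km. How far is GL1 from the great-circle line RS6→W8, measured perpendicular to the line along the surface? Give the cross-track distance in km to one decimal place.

δ₁₃ = central angle RS6→GL1 = 0.041046 rad  (haversine)
θ₁₃ = bearing RS6→GL1 = 55.611°,  θ₁₂ = bearing RS6→W8 = 38.818°
dₓₜ = R·arcsin(sin δ₁₃ · sin(θ₁₃ − θ₁₂)) = 6371.01·arcsin(0.04103·sin(16.794°)) = 75.537 km
|dₓₜ| = 75.537 km

75.5 km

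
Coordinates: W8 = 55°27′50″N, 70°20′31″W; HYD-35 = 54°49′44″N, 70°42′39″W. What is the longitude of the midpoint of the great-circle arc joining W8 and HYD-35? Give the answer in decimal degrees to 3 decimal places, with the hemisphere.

70.528°W

W8: φ = +55.46389°, λ = -70.34194°
HYD-35: φ = +54.82889°, λ = -70.71083°
Bx = cos φ₂ cos Δλ = 0.576008,  By = cos φ₂ sin Δλ = -0.003709
φₘ = atan2(sin φ₁ + sin φ₂, √((cos φ₁ + Bx)² + By²)) = 55.14653°
λₘ = λ₁ + atan2(By, cos φ₁ + Bx) = -70.52786°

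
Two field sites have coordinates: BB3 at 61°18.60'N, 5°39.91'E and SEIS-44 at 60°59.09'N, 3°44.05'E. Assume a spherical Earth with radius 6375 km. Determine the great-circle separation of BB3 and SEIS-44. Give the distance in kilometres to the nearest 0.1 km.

109.8 km

BB3: φ = +61.31000°, λ = +5.66517°
SEIS-44: φ = +60.98483°, λ = +3.73417°
Δφ = -0.3252°,  Δλ = -1.9310°
a = sin²(Δφ/2) + cos φ₁ cos φ₂ sin²(Δλ/2) = 0.000074
c = 2·arcsin(√a) = 0.017224 rad = 0.9869°
d = R·c = 6375 × 0.017224 = 109.8 km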